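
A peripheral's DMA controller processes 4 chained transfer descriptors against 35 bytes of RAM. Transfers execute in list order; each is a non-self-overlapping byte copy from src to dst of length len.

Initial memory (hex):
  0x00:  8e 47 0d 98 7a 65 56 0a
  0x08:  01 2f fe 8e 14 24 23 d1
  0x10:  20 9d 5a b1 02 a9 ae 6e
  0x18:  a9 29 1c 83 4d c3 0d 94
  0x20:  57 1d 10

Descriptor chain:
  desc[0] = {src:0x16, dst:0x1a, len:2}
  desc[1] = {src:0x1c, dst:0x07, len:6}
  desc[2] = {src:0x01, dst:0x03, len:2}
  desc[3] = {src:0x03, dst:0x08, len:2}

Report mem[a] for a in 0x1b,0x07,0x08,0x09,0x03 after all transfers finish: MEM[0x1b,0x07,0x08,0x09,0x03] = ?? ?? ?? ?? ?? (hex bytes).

MEM[0x1b,0x07,0x08,0x09,0x03] = 6e 4d 47 0d 47

[0] 0x16->0x1a len=2 : ae 6e
[1] 0x1c->0x07 len=6 : 4d c3 0d 94 57 1d
[2] 0x01->0x03 len=2 : 47 0d
[3] 0x03->0x08 len=2 : 47 0d
query mem[0x1b]=0x6e, mem[0x07]=0x4d, mem[0x08]=0x47, mem[0x09]=0x0d, mem[0x03]=0x47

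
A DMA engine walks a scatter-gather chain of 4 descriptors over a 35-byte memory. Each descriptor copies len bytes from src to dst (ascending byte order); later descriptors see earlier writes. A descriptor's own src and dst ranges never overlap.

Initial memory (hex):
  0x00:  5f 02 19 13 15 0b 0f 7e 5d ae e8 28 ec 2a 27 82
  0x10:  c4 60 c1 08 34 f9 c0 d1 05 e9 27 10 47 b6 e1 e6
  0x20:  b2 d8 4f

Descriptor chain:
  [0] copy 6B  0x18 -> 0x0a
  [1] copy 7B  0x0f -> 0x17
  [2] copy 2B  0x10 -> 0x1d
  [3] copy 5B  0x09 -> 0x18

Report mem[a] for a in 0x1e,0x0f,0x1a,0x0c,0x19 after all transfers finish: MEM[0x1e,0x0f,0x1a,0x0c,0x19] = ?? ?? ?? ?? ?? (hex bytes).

MEM[0x1e,0x0f,0x1a,0x0c,0x19] = 60 b6 e9 27 05

#0 dst[0x0a+6] := {0x05,0xe9,0x27,0x10,0x47,0xb6}
#1 dst[0x17+7] := {0xb6,0xc4,0x60,0xc1,0x08,0x34,0xf9}
#2 dst[0x1d+2] := {0xc4,0x60}
#3 dst[0x18+5] := {0xae,0x05,0xe9,0x27,0x10}
query mem[0x1e]=0x60, mem[0x0f]=0xb6, mem[0x1a]=0xe9, mem[0x0c]=0x27, mem[0x19]=0x05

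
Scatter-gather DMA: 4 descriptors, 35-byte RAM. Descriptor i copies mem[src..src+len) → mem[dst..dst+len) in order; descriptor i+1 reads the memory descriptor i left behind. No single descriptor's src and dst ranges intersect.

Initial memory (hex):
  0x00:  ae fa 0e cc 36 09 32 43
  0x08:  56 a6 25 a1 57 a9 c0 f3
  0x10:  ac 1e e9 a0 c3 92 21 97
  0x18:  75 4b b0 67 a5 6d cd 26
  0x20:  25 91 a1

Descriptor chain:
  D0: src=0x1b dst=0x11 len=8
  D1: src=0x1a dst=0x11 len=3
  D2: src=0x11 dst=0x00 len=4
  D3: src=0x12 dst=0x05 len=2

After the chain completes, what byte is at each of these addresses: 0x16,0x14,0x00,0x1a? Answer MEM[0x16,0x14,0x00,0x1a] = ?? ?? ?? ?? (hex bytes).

MEM[0x16,0x14,0x00,0x1a] = 25 cd b0 b0

[0] 0x1b->0x11 len=8 : 67 a5 6d cd 26 25 91 a1
[1] 0x1a->0x11 len=3 : b0 67 a5
[2] 0x11->0x00 len=4 : b0 67 a5 cd
[3] 0x12->0x05 len=2 : 67 a5
query mem[0x16]=0x25, mem[0x14]=0xcd, mem[0x00]=0xb0, mem[0x1a]=0xb0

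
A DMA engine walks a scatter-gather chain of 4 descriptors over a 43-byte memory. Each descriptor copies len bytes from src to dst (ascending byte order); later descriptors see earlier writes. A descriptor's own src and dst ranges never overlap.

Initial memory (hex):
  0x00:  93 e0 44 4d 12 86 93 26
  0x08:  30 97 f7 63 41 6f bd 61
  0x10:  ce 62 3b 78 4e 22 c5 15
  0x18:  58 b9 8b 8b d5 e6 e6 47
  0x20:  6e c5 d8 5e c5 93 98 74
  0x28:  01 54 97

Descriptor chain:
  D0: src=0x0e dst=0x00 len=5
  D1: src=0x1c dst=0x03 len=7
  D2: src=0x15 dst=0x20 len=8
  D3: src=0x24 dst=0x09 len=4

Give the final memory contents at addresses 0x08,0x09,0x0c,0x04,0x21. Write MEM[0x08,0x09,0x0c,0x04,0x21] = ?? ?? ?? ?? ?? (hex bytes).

MEM[0x08,0x09,0x0c,0x04,0x21] = c5 b9 d5 e6 c5

[0] 0x0e->0x00 len=5 : bd 61 ce 62 3b
[1] 0x1c->0x03 len=7 : d5 e6 e6 47 6e c5 d8
[2] 0x15->0x20 len=8 : 22 c5 15 58 b9 8b 8b d5
[3] 0x24->0x09 len=4 : b9 8b 8b d5
query mem[0x08]=0xc5, mem[0x09]=0xb9, mem[0x0c]=0xd5, mem[0x04]=0xe6, mem[0x21]=0xc5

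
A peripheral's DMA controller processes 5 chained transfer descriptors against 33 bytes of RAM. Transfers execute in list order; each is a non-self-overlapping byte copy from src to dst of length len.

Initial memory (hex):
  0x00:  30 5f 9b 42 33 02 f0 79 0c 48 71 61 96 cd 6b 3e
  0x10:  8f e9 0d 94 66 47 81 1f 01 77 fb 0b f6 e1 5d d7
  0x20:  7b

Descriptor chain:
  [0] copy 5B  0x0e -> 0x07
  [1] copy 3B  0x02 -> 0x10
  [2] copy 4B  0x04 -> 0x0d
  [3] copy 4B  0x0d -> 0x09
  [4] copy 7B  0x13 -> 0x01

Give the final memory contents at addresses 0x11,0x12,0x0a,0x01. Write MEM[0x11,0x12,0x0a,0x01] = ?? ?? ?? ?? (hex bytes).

MEM[0x11,0x12,0x0a,0x01] = 42 33 02 94

  after D0: wrote 5B at 0x07 = 6b3e8fe90d
  after D1: wrote 3B at 0x10 = 9b4233
  after D2: wrote 4B at 0x0d = 3302f06b
  after D3: wrote 4B at 0x09 = 3302f06b
  after D4: wrote 7B at 0x01 = 946647811f0177
query mem[0x11]=0x42, mem[0x12]=0x33, mem[0x0a]=0x02, mem[0x01]=0x94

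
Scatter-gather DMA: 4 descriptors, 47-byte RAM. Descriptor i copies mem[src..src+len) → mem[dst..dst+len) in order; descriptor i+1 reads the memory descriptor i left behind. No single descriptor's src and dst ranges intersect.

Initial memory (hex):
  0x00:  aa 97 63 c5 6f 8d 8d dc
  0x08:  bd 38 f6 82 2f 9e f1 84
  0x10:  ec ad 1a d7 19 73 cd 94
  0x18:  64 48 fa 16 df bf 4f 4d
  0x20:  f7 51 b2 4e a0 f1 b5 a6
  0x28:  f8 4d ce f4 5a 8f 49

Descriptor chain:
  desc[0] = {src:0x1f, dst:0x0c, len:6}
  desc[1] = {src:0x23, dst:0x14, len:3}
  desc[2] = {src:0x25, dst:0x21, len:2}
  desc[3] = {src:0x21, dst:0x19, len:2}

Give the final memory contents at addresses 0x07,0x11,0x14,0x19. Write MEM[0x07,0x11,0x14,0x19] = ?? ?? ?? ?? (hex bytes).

MEM[0x07,0x11,0x14,0x19] = dc a0 4e f1

  after D0: wrote 6B at 0x0c = 4df751b24ea0
  after D1: wrote 3B at 0x14 = 4ea0f1
  after D2: wrote 2B at 0x21 = f1b5
  after D3: wrote 2B at 0x19 = f1b5
query mem[0x07]=0xdc, mem[0x11]=0xa0, mem[0x14]=0x4e, mem[0x19]=0xf1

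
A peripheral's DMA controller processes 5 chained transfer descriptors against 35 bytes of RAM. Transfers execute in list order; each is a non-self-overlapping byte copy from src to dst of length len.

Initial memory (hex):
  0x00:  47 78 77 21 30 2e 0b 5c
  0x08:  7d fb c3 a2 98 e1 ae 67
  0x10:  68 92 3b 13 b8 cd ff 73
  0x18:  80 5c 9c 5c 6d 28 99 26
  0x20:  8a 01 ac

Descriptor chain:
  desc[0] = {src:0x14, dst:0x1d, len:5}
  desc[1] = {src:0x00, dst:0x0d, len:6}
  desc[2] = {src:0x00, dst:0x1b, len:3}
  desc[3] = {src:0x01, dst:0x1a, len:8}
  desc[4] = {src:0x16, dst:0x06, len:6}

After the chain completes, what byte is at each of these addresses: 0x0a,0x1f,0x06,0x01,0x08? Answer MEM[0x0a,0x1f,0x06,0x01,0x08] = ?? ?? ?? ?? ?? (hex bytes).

D0: mem[0x1d..0x21] <- [b8 cd ff 73 80]
D1: mem[0x0d..0x12] <- [47 78 77 21 30 2e]
D2: mem[0x1b..0x1d] <- [47 78 77]
D3: mem[0x1a..0x21] <- [78 77 21 30 2e 0b 5c 7d]
D4: mem[0x06..0x0b] <- [ff 73 80 5c 78 77]
query mem[0x0a]=0x78, mem[0x1f]=0x0b, mem[0x06]=0xff, mem[0x01]=0x78, mem[0x08]=0x80

MEM[0x0a,0x1f,0x06,0x01,0x08] = 78 0b ff 78 80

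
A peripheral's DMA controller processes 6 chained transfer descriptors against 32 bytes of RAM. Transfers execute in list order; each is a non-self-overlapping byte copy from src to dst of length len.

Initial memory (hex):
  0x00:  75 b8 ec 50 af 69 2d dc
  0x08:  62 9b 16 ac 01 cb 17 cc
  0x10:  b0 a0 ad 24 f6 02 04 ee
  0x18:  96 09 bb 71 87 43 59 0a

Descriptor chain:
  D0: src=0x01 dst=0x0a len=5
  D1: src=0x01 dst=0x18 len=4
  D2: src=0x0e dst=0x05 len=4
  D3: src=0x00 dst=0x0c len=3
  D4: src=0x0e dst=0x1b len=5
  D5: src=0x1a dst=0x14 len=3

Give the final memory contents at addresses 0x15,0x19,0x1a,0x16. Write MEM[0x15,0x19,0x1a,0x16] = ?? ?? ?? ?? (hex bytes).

MEM[0x15,0x19,0x1a,0x16] = ec ec 50 cc

#0 dst[0x0a+5] := {0xb8,0xec,0x50,0xaf,0x69}
#1 dst[0x18+4] := {0xb8,0xec,0x50,0xaf}
#2 dst[0x05+4] := {0x69,0xcc,0xb0,0xa0}
#3 dst[0x0c+3] := {0x75,0xb8,0xec}
#4 dst[0x1b+5] := {0xec,0xcc,0xb0,0xa0,0xad}
#5 dst[0x14+3] := {0x50,0xec,0xcc}
query mem[0x15]=0xec, mem[0x19]=0xec, mem[0x1a]=0x50, mem[0x16]=0xcc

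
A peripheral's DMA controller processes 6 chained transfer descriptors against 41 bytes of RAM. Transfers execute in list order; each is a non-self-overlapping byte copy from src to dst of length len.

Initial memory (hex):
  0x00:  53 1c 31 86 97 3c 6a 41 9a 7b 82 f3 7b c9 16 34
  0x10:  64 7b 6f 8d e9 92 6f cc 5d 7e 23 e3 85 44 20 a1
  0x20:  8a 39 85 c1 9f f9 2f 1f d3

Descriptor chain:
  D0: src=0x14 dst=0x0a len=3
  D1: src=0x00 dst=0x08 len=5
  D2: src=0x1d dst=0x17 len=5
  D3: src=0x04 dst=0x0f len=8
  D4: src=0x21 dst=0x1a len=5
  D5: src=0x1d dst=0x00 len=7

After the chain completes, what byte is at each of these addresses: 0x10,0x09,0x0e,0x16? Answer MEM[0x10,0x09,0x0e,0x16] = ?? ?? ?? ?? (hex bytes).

MEM[0x10,0x09,0x0e,0x16] = 3c 1c 16 86

#0 dst[0x0a+3] := {0xe9,0x92,0x6f}
#1 dst[0x08+5] := {0x53,0x1c,0x31,0x86,0x97}
#2 dst[0x17+5] := {0x44,0x20,0xa1,0x8a,0x39}
#3 dst[0x0f+8] := {0x97,0x3c,0x6a,0x41,0x53,0x1c,0x31,0x86}
#4 dst[0x1a+5] := {0x39,0x85,0xc1,0x9f,0xf9}
#5 dst[0x00+7] := {0x9f,0xf9,0xa1,0x8a,0x39,0x85,0xc1}
query mem[0x10]=0x3c, mem[0x09]=0x1c, mem[0x0e]=0x16, mem[0x16]=0x86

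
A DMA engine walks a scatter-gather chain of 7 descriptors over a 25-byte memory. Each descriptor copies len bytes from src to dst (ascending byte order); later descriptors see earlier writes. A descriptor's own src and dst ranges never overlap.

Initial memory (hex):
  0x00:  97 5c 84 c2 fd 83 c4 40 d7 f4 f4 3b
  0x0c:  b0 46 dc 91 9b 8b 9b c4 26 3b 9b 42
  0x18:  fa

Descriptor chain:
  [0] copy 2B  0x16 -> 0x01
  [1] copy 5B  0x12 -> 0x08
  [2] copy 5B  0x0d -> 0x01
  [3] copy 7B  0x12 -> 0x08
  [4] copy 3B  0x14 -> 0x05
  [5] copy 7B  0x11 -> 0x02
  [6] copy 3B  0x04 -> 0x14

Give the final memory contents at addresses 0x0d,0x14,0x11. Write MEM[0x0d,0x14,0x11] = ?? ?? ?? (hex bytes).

MEM[0x0d,0x14,0x11] = 42 c4 8b

[0] 0x16->0x01 len=2 : 9b 42
[1] 0x12->0x08 len=5 : 9b c4 26 3b 9b
[2] 0x0d->0x01 len=5 : 46 dc 91 9b 8b
[3] 0x12->0x08 len=7 : 9b c4 26 3b 9b 42 fa
[4] 0x14->0x05 len=3 : 26 3b 9b
[5] 0x11->0x02 len=7 : 8b 9b c4 26 3b 9b 42
[6] 0x04->0x14 len=3 : c4 26 3b
query mem[0x0d]=0x42, mem[0x14]=0xc4, mem[0x11]=0x8b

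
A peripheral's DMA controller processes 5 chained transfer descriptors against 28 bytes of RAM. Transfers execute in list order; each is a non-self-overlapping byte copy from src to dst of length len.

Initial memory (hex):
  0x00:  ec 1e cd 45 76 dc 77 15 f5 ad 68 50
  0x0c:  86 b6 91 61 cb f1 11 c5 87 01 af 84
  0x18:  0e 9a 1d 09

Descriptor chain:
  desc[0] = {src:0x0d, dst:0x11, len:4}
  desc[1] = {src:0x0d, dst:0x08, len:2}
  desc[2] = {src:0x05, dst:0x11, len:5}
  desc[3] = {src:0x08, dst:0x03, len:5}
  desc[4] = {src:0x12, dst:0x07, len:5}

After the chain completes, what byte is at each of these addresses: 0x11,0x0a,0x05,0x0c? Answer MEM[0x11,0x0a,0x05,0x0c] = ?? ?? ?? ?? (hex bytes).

  after D0: wrote 4B at 0x11 = b69161cb
  after D1: wrote 2B at 0x08 = b691
  after D2: wrote 5B at 0x11 = dc7715b691
  after D3: wrote 5B at 0x03 = b691685086
  after D4: wrote 5B at 0x07 = 7715b691af
query mem[0x11]=0xdc, mem[0x0a]=0x91, mem[0x05]=0x68, mem[0x0c]=0x86

MEM[0x11,0x0a,0x05,0x0c] = dc 91 68 86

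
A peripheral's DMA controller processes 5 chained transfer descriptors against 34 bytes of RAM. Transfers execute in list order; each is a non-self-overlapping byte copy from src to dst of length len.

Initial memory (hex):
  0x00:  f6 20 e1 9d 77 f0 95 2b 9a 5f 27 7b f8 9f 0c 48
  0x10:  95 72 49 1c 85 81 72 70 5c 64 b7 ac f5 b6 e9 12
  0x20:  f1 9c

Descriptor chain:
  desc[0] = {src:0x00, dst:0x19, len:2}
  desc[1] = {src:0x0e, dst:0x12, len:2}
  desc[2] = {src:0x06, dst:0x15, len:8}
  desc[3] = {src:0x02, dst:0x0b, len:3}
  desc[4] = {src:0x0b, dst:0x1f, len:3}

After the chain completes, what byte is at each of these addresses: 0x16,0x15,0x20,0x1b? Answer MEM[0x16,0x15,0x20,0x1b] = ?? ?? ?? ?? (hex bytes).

D0: mem[0x19..0x1a] <- [f6 20]
D1: mem[0x12..0x13] <- [0c 48]
D2: mem[0x15..0x1c] <- [95 2b 9a 5f 27 7b f8 9f]
D3: mem[0x0b..0x0d] <- [e1 9d 77]
D4: mem[0x1f..0x21] <- [e1 9d 77]
query mem[0x16]=0x2b, mem[0x15]=0x95, mem[0x20]=0x9d, mem[0x1b]=0xf8

MEM[0x16,0x15,0x20,0x1b] = 2b 95 9d f8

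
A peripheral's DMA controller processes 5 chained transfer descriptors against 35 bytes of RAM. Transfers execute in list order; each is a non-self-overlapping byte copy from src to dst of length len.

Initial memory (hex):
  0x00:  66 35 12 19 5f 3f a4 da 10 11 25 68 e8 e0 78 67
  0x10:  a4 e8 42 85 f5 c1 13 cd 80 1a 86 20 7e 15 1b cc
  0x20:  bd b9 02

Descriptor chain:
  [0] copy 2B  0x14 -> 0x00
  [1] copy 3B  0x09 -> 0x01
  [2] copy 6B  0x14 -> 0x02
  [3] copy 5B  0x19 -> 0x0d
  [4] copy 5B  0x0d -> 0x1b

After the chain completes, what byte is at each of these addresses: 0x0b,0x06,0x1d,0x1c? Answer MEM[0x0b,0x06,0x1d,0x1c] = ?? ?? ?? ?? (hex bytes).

MEM[0x0b,0x06,0x1d,0x1c] = 68 80 20 86

D0: mem[0x00..0x01] <- [f5 c1]
D1: mem[0x01..0x03] <- [11 25 68]
D2: mem[0x02..0x07] <- [f5 c1 13 cd 80 1a]
D3: mem[0x0d..0x11] <- [1a 86 20 7e 15]
D4: mem[0x1b..0x1f] <- [1a 86 20 7e 15]
query mem[0x0b]=0x68, mem[0x06]=0x80, mem[0x1d]=0x20, mem[0x1c]=0x86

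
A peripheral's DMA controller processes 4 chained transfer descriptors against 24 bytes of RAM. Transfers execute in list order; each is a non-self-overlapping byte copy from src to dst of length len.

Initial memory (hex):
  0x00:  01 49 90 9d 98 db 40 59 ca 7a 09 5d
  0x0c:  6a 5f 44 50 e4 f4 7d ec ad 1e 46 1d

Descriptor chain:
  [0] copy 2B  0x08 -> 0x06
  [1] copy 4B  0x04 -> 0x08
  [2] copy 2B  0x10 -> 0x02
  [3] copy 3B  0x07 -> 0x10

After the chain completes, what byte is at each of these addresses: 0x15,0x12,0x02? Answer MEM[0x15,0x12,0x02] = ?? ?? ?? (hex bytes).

[0] 0x08->0x06 len=2 : ca 7a
[1] 0x04->0x08 len=4 : 98 db ca 7a
[2] 0x10->0x02 len=2 : e4 f4
[3] 0x07->0x10 len=3 : 7a 98 db
query mem[0x15]=0x1e, mem[0x12]=0xdb, mem[0x02]=0xe4

MEM[0x15,0x12,0x02] = 1e db e4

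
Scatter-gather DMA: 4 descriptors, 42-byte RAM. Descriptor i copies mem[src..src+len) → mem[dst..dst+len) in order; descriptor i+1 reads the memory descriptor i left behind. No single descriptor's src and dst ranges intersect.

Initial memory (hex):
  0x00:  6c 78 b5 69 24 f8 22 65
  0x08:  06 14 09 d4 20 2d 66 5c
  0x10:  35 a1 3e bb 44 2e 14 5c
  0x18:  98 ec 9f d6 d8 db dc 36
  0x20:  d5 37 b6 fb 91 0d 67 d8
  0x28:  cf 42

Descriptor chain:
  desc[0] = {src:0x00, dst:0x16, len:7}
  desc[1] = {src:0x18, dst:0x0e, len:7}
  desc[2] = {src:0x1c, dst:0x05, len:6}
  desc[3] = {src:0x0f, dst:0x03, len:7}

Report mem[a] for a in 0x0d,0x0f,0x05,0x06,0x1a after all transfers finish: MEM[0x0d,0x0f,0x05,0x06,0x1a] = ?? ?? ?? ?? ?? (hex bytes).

MEM[0x0d,0x0f,0x05,0x06,0x1a] = 2d 69 f8 22 24

#0 dst[0x16+7] := {0x6c,0x78,0xb5,0x69,0x24,0xf8,0x22}
#1 dst[0x0e+7] := {0xb5,0x69,0x24,0xf8,0x22,0xdb,0xdc}
#2 dst[0x05+6] := {0x22,0xdb,0xdc,0x36,0xd5,0x37}
#3 dst[0x03+7] := {0x69,0x24,0xf8,0x22,0xdb,0xdc,0x2e}
query mem[0x0d]=0x2d, mem[0x0f]=0x69, mem[0x05]=0xf8, mem[0x06]=0x22, mem[0x1a]=0x24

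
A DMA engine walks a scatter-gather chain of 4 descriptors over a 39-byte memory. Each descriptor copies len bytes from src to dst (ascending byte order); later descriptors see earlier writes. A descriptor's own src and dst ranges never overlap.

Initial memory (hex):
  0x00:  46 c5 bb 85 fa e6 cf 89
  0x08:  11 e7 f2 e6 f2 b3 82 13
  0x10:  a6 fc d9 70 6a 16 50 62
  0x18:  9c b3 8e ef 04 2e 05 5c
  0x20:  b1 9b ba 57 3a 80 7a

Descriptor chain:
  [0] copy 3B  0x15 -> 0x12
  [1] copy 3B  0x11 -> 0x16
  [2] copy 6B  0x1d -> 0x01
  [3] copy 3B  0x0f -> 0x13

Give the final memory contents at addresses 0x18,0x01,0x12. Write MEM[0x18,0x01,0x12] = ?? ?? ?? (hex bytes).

MEM[0x18,0x01,0x12] = 50 2e 16

#0 dst[0x12+3] := {0x16,0x50,0x62}
#1 dst[0x16+3] := {0xfc,0x16,0x50}
#2 dst[0x01+6] := {0x2e,0x05,0x5c,0xb1,0x9b,0xba}
#3 dst[0x13+3] := {0x13,0xa6,0xfc}
query mem[0x18]=0x50, mem[0x01]=0x2e, mem[0x12]=0x16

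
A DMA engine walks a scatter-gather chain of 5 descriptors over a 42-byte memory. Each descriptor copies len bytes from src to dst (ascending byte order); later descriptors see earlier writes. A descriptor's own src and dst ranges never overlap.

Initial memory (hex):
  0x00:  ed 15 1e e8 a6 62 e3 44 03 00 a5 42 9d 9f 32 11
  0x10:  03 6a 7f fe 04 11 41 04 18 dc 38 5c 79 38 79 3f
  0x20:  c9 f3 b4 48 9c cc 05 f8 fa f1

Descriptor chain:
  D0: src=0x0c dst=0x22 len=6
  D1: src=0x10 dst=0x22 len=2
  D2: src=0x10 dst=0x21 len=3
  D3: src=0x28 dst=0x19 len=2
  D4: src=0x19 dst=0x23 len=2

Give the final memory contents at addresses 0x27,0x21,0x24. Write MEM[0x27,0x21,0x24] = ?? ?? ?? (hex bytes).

MEM[0x27,0x21,0x24] = 6a 03 f1

#0 dst[0x22+6] := {0x9d,0x9f,0x32,0x11,0x03,0x6a}
#1 dst[0x22+2] := {0x03,0x6a}
#2 dst[0x21+3] := {0x03,0x6a,0x7f}
#3 dst[0x19+2] := {0xfa,0xf1}
#4 dst[0x23+2] := {0xfa,0xf1}
query mem[0x27]=0x6a, mem[0x21]=0x03, mem[0x24]=0xf1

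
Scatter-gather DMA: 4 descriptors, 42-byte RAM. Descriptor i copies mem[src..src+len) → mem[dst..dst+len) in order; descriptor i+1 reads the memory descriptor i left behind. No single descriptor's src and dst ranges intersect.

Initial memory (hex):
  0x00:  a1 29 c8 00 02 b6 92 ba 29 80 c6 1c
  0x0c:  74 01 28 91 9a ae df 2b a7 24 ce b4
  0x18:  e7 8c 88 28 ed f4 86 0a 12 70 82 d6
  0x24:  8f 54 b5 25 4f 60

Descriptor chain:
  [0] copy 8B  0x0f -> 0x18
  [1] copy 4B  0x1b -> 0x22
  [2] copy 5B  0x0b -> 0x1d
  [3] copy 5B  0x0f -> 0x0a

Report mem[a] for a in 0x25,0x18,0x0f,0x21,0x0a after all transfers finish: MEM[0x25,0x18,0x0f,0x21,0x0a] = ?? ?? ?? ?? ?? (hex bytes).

[0] 0x0f->0x18 len=8 : 91 9a ae df 2b a7 24 ce
[1] 0x1b->0x22 len=4 : df 2b a7 24
[2] 0x0b->0x1d len=5 : 1c 74 01 28 91
[3] 0x0f->0x0a len=5 : 91 9a ae df 2b
query mem[0x25]=0x24, mem[0x18]=0x91, mem[0x0f]=0x91, mem[0x21]=0x91, mem[0x0a]=0x91

MEM[0x25,0x18,0x0f,0x21,0x0a] = 24 91 91 91 91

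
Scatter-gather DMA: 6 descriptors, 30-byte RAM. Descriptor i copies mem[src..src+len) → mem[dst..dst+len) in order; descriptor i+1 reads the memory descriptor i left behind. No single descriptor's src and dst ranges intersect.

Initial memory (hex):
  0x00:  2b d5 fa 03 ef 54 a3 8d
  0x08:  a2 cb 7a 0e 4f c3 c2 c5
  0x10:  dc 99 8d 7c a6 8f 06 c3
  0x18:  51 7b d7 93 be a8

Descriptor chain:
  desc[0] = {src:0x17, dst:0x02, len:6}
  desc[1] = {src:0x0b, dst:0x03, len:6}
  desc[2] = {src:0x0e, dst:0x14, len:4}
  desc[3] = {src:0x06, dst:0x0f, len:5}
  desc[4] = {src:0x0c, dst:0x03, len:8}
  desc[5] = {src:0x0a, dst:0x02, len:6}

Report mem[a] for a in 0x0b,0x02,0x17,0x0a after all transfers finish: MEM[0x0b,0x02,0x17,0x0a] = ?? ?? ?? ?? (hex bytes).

  after D0: wrote 6B at 0x02 = c3517bd793be
  after D1: wrote 6B at 0x03 = 0e4fc3c2c5dc
  after D2: wrote 4B at 0x14 = c2c5dc99
  after D3: wrote 5B at 0x0f = c2c5dccb7a
  after D4: wrote 8B at 0x03 = 4fc3c2c2c5dccb7a
  after D5: wrote 6B at 0x02 = 7a0e4fc3c2c2
query mem[0x0b]=0x0e, mem[0x02]=0x7a, mem[0x17]=0x99, mem[0x0a]=0x7a

MEM[0x0b,0x02,0x17,0x0a] = 0e 7a 99 7a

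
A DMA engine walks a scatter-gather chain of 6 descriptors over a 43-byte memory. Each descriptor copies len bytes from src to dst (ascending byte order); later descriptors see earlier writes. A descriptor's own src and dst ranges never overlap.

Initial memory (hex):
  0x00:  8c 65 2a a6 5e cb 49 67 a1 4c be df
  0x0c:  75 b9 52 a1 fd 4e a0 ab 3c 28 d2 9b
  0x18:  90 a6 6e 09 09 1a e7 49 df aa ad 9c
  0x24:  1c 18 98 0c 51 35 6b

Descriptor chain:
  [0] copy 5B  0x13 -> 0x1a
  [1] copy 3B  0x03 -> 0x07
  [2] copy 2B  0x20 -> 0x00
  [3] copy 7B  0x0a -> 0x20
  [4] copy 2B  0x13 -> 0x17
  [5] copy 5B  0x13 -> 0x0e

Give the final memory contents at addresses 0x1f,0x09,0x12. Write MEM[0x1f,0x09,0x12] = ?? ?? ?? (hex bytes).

MEM[0x1f,0x09,0x12] = 49 cb ab

[0] 0x13->0x1a len=5 : ab 3c 28 d2 9b
[1] 0x03->0x07 len=3 : a6 5e cb
[2] 0x20->0x00 len=2 : df aa
[3] 0x0a->0x20 len=7 : be df 75 b9 52 a1 fd
[4] 0x13->0x17 len=2 : ab 3c
[5] 0x13->0x0e len=5 : ab 3c 28 d2 ab
query mem[0x1f]=0x49, mem[0x09]=0xcb, mem[0x12]=0xab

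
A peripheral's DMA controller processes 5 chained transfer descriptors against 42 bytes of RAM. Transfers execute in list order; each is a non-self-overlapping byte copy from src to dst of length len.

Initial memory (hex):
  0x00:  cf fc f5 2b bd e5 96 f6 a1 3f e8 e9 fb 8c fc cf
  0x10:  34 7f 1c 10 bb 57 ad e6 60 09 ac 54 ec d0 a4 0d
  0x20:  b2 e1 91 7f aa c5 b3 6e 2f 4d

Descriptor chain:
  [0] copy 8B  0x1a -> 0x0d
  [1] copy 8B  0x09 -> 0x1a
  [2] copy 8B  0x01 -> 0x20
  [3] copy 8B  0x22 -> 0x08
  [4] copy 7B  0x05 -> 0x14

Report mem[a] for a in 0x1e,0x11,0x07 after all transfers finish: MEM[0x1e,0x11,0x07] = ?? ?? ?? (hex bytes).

  after D0: wrote 8B at 0x0d = ac54ecd0a40db2e1
  after D1: wrote 8B at 0x1a = 3fe8e9fbac54ecd0
  after D2: wrote 8B at 0x20 = fcf52bbde596f6a1
  after D3: wrote 8B at 0x08 = 2bbde596f6a12f4d
  after D4: wrote 7B at 0x14 = e596f62bbde596
query mem[0x1e]=0xac, mem[0x11]=0xa4, mem[0x07]=0xf6

MEM[0x1e,0x11,0x07] = ac a4 f6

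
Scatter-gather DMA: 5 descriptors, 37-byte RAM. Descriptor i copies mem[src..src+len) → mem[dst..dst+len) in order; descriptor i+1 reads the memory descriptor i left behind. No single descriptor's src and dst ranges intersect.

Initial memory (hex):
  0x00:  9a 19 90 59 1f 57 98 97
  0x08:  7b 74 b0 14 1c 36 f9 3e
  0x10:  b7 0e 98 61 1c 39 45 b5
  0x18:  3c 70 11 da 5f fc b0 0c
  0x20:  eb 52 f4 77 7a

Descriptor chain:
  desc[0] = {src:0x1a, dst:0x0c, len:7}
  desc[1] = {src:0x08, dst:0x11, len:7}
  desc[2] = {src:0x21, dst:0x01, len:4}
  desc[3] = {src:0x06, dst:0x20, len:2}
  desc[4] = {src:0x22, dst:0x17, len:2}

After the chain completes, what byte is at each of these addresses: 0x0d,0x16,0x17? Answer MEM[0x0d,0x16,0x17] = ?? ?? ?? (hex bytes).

MEM[0x0d,0x16,0x17] = da da f4

#0 dst[0x0c+7] := {0x11,0xda,0x5f,0xfc,0xb0,0x0c,0xeb}
#1 dst[0x11+7] := {0x7b,0x74,0xb0,0x14,0x11,0xda,0x5f}
#2 dst[0x01+4] := {0x52,0xf4,0x77,0x7a}
#3 dst[0x20+2] := {0x98,0x97}
#4 dst[0x17+2] := {0xf4,0x77}
query mem[0x0d]=0xda, mem[0x16]=0xda, mem[0x17]=0xf4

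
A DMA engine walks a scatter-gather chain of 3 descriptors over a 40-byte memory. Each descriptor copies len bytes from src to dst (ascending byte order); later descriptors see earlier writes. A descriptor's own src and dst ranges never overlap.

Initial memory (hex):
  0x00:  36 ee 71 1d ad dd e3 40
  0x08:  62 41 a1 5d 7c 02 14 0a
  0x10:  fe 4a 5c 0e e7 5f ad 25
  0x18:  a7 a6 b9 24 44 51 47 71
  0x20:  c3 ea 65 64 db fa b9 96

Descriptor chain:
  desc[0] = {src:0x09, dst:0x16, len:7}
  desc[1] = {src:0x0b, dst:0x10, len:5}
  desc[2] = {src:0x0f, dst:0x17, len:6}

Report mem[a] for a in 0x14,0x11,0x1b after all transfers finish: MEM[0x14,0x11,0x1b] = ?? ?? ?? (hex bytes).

[0] 0x09->0x16 len=7 : 41 a1 5d 7c 02 14 0a
[1] 0x0b->0x10 len=5 : 5d 7c 02 14 0a
[2] 0x0f->0x17 len=6 : 0a 5d 7c 02 14 0a
query mem[0x14]=0x0a, mem[0x11]=0x7c, mem[0x1b]=0x14

MEM[0x14,0x11,0x1b] = 0a 7c 14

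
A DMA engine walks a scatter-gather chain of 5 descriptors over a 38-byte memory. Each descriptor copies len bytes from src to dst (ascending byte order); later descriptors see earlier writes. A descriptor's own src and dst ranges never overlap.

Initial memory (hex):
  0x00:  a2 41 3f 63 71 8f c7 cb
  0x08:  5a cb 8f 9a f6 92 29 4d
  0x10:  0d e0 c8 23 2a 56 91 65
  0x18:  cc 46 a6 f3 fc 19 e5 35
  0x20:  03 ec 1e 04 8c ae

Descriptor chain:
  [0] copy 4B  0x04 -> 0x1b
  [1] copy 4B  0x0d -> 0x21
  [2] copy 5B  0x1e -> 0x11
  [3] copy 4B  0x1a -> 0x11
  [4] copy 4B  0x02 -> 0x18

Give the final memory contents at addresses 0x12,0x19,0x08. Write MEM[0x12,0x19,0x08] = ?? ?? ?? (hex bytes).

[0] 0x04->0x1b len=4 : 71 8f c7 cb
[1] 0x0d->0x21 len=4 : 92 29 4d 0d
[2] 0x1e->0x11 len=5 : cb 35 03 92 29
[3] 0x1a->0x11 len=4 : a6 71 8f c7
[4] 0x02->0x18 len=4 : 3f 63 71 8f
query mem[0x12]=0x71, mem[0x19]=0x63, mem[0x08]=0x5a

MEM[0x12,0x19,0x08] = 71 63 5a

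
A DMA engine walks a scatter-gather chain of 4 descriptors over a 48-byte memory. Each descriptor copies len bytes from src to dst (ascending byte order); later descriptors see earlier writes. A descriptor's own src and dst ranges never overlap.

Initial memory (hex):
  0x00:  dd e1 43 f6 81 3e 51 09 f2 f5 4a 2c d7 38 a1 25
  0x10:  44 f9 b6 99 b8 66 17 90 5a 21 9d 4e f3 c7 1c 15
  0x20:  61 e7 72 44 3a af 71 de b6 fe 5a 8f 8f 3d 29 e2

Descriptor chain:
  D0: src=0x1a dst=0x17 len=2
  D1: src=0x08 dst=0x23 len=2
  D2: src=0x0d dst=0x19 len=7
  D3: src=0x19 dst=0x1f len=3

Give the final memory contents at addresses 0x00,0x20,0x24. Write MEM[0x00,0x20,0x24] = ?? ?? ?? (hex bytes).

#0 dst[0x17+2] := {0x9d,0x4e}
#1 dst[0x23+2] := {0xf2,0xf5}
#2 dst[0x19+7] := {0x38,0xa1,0x25,0x44,0xf9,0xb6,0x99}
#3 dst[0x1f+3] := {0x38,0xa1,0x25}
query mem[0x00]=0xdd, mem[0x20]=0xa1, mem[0x24]=0xf5

MEM[0x00,0x20,0x24] = dd a1 f5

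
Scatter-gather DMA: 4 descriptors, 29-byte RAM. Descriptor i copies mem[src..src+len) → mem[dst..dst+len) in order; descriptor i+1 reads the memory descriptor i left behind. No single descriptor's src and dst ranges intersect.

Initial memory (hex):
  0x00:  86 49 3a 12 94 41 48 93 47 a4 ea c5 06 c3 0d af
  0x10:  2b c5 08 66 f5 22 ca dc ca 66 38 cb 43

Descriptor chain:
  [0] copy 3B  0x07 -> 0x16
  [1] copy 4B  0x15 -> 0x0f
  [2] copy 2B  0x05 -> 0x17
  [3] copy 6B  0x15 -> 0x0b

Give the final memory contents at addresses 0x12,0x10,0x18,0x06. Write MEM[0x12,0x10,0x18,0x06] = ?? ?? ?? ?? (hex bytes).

  after D0: wrote 3B at 0x16 = 9347a4
  after D1: wrote 4B at 0x0f = 229347a4
  after D2: wrote 2B at 0x17 = 4148
  after D3: wrote 6B at 0x0b = 229341486638
query mem[0x12]=0xa4, mem[0x10]=0x38, mem[0x18]=0x48, mem[0x06]=0x48

MEM[0x12,0x10,0x18,0x06] = a4 38 48 48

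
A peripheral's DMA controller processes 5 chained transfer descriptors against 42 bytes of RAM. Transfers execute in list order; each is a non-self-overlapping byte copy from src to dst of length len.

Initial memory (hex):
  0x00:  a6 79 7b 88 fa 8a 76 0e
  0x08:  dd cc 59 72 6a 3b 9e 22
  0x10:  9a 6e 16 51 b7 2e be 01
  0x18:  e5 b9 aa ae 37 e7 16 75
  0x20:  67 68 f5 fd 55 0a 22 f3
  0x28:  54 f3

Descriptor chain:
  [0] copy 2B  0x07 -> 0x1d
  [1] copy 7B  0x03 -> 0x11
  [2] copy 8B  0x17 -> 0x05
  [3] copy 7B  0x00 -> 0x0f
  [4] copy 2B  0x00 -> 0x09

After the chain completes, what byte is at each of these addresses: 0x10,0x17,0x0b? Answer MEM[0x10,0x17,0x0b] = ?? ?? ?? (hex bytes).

  after D0: wrote 2B at 0x1d = 0edd
  after D1: wrote 7B at 0x11 = 88fa8a760eddcc
  after D2: wrote 8B at 0x05 = cce5b9aaae370edd
  after D3: wrote 7B at 0x0f = a6797b88facce5
  after D4: wrote 2B at 0x09 = a679
query mem[0x10]=0x79, mem[0x17]=0xcc, mem[0x0b]=0x0e

MEM[0x10,0x17,0x0b] = 79 cc 0e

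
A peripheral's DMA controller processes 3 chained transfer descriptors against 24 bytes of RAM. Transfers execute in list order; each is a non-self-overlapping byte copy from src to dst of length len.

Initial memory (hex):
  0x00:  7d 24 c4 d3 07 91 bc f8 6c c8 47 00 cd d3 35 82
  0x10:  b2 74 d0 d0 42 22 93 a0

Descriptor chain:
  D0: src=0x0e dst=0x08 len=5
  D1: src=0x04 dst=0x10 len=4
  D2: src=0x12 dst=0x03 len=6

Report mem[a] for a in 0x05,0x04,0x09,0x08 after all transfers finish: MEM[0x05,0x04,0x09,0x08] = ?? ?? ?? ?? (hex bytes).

MEM[0x05,0x04,0x09,0x08] = 42 f8 82 a0

D0: mem[0x08..0x0c] <- [35 82 b2 74 d0]
D1: mem[0x10..0x13] <- [07 91 bc f8]
D2: mem[0x03..0x08] <- [bc f8 42 22 93 a0]
query mem[0x05]=0x42, mem[0x04]=0xf8, mem[0x09]=0x82, mem[0x08]=0xa0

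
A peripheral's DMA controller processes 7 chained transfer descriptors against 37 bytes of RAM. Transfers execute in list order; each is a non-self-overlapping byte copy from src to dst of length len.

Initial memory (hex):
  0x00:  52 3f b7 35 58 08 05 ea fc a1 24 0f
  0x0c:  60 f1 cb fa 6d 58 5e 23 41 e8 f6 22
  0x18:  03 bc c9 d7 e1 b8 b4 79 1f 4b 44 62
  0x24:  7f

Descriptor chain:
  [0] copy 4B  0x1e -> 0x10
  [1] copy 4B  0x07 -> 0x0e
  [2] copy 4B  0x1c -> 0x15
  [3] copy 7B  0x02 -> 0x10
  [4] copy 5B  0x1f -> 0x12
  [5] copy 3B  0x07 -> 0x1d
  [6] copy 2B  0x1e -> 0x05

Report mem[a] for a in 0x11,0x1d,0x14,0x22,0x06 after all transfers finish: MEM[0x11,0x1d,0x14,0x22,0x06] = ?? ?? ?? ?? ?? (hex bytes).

  after D0: wrote 4B at 0x10 = b4791f4b
  after D1: wrote 4B at 0x0e = eafca124
  after D2: wrote 4B at 0x15 = e1b8b479
  after D3: wrote 7B at 0x10 = b735580805eafc
  after D4: wrote 5B at 0x12 = 791f4b4462
  after D5: wrote 3B at 0x1d = eafca1
  after D6: wrote 2B at 0x05 = fca1
query mem[0x11]=0x35, mem[0x1d]=0xea, mem[0x14]=0x4b, mem[0x22]=0x44, mem[0x06]=0xa1

MEM[0x11,0x1d,0x14,0x22,0x06] = 35 ea 4b 44 a1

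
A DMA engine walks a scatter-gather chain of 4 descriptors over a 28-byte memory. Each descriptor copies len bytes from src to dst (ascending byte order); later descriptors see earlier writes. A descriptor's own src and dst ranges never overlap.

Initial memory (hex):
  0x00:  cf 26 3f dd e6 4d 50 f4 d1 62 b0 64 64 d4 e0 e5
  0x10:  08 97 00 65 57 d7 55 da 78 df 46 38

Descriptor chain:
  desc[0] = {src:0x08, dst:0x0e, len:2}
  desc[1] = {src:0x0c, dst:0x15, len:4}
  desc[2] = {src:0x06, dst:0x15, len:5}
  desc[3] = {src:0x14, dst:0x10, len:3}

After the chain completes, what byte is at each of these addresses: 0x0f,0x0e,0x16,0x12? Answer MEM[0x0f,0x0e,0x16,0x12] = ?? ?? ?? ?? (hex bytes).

MEM[0x0f,0x0e,0x16,0x12] = 62 d1 f4 f4

[0] 0x08->0x0e len=2 : d1 62
[1] 0x0c->0x15 len=4 : 64 d4 d1 62
[2] 0x06->0x15 len=5 : 50 f4 d1 62 b0
[3] 0x14->0x10 len=3 : 57 50 f4
query mem[0x0f]=0x62, mem[0x0e]=0xd1, mem[0x16]=0xf4, mem[0x12]=0xf4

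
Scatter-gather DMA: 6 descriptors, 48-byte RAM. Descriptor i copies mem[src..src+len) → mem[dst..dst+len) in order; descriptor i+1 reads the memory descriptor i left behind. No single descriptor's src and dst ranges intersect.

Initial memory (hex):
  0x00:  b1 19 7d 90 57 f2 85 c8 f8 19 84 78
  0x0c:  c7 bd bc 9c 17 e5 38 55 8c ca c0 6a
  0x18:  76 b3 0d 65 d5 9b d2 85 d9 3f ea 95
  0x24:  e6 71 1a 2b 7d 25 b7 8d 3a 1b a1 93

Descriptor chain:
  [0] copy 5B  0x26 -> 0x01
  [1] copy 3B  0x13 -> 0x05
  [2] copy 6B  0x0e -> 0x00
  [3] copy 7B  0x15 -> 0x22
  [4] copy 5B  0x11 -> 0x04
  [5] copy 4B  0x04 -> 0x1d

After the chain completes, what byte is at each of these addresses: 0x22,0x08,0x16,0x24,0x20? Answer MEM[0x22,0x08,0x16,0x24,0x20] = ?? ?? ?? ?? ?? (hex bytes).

[0] 0x26->0x01 len=5 : 1a 2b 7d 25 b7
[1] 0x13->0x05 len=3 : 55 8c ca
[2] 0x0e->0x00 len=6 : bc 9c 17 e5 38 55
[3] 0x15->0x22 len=7 : ca c0 6a 76 b3 0d 65
[4] 0x11->0x04 len=5 : e5 38 55 8c ca
[5] 0x04->0x1d len=4 : e5 38 55 8c
query mem[0x22]=0xca, mem[0x08]=0xca, mem[0x16]=0xc0, mem[0x24]=0x6a, mem[0x20]=0x8c

MEM[0x22,0x08,0x16,0x24,0x20] = ca ca c0 6a 8c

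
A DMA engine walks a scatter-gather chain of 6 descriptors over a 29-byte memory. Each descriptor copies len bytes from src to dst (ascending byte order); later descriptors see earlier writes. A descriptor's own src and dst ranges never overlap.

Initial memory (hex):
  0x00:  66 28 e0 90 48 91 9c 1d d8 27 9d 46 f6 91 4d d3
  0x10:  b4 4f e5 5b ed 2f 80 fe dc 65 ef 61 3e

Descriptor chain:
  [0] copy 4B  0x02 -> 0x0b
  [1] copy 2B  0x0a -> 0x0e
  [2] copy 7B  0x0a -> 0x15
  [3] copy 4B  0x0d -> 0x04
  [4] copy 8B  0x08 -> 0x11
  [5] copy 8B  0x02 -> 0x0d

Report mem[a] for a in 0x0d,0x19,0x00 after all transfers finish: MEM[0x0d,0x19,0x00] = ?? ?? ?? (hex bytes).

  after D0: wrote 4B at 0x0b = e0904891
  after D1: wrote 2B at 0x0e = 9de0
  after D2: wrote 7B at 0x15 = 9de090489de0b4
  after D3: wrote 4B at 0x04 = 489de0b4
  after D4: wrote 8B at 0x11 = d8279de090489de0
  after D5: wrote 8B at 0x0d = e090489de0b4d827
query mem[0x0d]=0xe0, mem[0x19]=0x9d, mem[0x00]=0x66

MEM[0x0d,0x19,0x00] = e0 9d 66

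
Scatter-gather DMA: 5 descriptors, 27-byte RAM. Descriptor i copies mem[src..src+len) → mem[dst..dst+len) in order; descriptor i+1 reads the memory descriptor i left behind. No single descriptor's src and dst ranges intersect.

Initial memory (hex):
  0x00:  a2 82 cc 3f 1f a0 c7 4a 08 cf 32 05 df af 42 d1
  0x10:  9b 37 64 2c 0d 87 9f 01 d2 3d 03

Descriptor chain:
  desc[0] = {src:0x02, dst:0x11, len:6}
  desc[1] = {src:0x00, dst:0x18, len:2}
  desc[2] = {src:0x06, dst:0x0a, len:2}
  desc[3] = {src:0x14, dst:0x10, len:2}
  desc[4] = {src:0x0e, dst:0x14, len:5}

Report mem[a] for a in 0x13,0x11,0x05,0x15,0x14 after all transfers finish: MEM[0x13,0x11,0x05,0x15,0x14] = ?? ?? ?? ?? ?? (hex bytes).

MEM[0x13,0x11,0x05,0x15,0x14] = 1f c7 a0 d1 42

D0: mem[0x11..0x16] <- [cc 3f 1f a0 c7 4a]
D1: mem[0x18..0x19] <- [a2 82]
D2: mem[0x0a..0x0b] <- [c7 4a]
D3: mem[0x10..0x11] <- [a0 c7]
D4: mem[0x14..0x18] <- [42 d1 a0 c7 3f]
query mem[0x13]=0x1f, mem[0x11]=0xc7, mem[0x05]=0xa0, mem[0x15]=0xd1, mem[0x14]=0x42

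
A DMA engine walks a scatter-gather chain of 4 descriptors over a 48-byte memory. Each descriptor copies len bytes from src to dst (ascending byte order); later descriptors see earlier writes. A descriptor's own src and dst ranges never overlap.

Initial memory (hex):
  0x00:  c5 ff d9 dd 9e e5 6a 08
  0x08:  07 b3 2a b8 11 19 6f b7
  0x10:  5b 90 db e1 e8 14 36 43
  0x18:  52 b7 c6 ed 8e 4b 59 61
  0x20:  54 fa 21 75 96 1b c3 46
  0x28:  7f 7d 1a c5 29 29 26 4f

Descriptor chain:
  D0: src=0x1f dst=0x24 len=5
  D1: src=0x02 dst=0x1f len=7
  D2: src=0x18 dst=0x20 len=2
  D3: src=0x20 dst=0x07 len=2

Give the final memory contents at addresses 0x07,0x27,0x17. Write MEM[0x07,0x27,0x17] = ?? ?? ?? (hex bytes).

  after D0: wrote 5B at 0x24 = 6154fa2175
  after D1: wrote 7B at 0x1f = d9dd9ee56a0807
  after D2: wrote 2B at 0x20 = 52b7
  after D3: wrote 2B at 0x07 = 52b7
query mem[0x07]=0x52, mem[0x27]=0x21, mem[0x17]=0x43

MEM[0x07,0x27,0x17] = 52 21 43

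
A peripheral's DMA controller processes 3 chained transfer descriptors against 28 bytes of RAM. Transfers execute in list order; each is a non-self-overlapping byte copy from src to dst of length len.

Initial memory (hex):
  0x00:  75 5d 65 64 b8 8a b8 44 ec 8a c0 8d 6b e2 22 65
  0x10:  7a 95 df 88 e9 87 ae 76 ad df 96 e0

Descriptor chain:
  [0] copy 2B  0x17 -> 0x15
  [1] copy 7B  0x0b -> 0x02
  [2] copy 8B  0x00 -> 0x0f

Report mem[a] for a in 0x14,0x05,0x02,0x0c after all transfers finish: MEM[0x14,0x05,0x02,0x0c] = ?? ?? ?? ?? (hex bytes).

  after D0: wrote 2B at 0x15 = 76ad
  after D1: wrote 7B at 0x02 = 8d6be222657a95
  after D2: wrote 8B at 0x0f = 755d8d6be222657a
query mem[0x14]=0x22, mem[0x05]=0x22, mem[0x02]=0x8d, mem[0x0c]=0x6b

MEM[0x14,0x05,0x02,0x0c] = 22 22 8d 6b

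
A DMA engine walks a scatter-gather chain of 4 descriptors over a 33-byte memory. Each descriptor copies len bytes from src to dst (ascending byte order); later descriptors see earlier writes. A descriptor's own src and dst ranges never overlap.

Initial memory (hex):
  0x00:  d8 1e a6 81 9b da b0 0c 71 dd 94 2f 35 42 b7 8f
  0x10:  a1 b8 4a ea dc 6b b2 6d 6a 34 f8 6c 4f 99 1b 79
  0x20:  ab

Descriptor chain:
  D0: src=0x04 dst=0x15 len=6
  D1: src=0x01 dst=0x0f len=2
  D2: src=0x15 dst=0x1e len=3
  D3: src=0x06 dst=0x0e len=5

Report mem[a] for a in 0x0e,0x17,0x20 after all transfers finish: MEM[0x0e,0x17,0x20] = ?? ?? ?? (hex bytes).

MEM[0x0e,0x17,0x20] = b0 b0 b0

  after D0: wrote 6B at 0x15 = 9bdab00c71dd
  after D1: wrote 2B at 0x0f = 1ea6
  after D2: wrote 3B at 0x1e = 9bdab0
  after D3: wrote 5B at 0x0e = b00c71dd94
query mem[0x0e]=0xb0, mem[0x17]=0xb0, mem[0x20]=0xb0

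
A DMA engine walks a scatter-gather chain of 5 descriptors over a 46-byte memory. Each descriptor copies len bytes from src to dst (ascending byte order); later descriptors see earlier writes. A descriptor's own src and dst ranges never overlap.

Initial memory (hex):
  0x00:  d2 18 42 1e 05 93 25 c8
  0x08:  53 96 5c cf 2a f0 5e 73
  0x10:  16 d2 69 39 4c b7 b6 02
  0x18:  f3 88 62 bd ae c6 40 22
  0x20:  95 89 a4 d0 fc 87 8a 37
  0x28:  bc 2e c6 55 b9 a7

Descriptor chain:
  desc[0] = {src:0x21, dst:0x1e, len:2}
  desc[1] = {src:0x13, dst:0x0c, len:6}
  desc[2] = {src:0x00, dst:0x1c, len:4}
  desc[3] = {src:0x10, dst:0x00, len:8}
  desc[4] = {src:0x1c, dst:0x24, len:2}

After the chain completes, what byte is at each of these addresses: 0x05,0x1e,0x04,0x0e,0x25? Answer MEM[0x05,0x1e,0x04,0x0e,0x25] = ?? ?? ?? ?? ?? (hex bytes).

MEM[0x05,0x1e,0x04,0x0e,0x25] = b7 42 4c b7 18

[0] 0x21->0x1e len=2 : 89 a4
[1] 0x13->0x0c len=6 : 39 4c b7 b6 02 f3
[2] 0x00->0x1c len=4 : d2 18 42 1e
[3] 0x10->0x00 len=8 : 02 f3 69 39 4c b7 b6 02
[4] 0x1c->0x24 len=2 : d2 18
query mem[0x05]=0xb7, mem[0x1e]=0x42, mem[0x04]=0x4c, mem[0x0e]=0xb7, mem[0x25]=0x18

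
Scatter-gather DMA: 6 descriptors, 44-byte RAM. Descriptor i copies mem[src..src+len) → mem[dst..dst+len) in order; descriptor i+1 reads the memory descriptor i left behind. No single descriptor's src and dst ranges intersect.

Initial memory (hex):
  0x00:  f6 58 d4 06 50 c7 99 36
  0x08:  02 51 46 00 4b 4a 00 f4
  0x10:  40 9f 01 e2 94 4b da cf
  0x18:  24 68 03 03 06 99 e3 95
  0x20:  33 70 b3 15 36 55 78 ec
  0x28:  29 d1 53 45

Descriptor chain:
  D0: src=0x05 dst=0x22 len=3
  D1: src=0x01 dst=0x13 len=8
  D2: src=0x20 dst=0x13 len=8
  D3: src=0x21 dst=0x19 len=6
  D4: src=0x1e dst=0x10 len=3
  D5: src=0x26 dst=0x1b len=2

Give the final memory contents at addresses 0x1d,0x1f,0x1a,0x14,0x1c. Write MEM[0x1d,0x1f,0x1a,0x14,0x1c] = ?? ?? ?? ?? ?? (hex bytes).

D0: mem[0x22..0x24] <- [c7 99 36]
D1: mem[0x13..0x1a] <- [58 d4 06 50 c7 99 36 02]
D2: mem[0x13..0x1a] <- [33 70 c7 99 36 55 78 ec]
D3: mem[0x19..0x1e] <- [70 c7 99 36 55 78]
D4: mem[0x10..0x12] <- [78 95 33]
D5: mem[0x1b..0x1c] <- [78 ec]
query mem[0x1d]=0x55, mem[0x1f]=0x95, mem[0x1a]=0xc7, mem[0x14]=0x70, mem[0x1c]=0xec

MEM[0x1d,0x1f,0x1a,0x14,0x1c] = 55 95 c7 70 ec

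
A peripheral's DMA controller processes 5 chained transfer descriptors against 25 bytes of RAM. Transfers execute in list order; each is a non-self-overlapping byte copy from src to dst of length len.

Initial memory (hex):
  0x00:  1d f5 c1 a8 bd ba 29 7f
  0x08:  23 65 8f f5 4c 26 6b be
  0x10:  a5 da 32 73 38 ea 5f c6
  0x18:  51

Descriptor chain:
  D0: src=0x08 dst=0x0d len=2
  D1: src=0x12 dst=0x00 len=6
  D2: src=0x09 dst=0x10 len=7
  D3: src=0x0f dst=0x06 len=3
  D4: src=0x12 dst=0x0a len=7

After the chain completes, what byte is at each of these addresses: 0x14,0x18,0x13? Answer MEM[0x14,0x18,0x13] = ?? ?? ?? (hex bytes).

#0 dst[0x0d+2] := {0x23,0x65}
#1 dst[0x00+6] := {0x32,0x73,0x38,0xea,0x5f,0xc6}
#2 dst[0x10+7] := {0x65,0x8f,0xf5,0x4c,0x23,0x65,0xbe}
#3 dst[0x06+3] := {0xbe,0x65,0x8f}
#4 dst[0x0a+7] := {0xf5,0x4c,0x23,0x65,0xbe,0xc6,0x51}
query mem[0x14]=0x23, mem[0x18]=0x51, mem[0x13]=0x4c

MEM[0x14,0x18,0x13] = 23 51 4c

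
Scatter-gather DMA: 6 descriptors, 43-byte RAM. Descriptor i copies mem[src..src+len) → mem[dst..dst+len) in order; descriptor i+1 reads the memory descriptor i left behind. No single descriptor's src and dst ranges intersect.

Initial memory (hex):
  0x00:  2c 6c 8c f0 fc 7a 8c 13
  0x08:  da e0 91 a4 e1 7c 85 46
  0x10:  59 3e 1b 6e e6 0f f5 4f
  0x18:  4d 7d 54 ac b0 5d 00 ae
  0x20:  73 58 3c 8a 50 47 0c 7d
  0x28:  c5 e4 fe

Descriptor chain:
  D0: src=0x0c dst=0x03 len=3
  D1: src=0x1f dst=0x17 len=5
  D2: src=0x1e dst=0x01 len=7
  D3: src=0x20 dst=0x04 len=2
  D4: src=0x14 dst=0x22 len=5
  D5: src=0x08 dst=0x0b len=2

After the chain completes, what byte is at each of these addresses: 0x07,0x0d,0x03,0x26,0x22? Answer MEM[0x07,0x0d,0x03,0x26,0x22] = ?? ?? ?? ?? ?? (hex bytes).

MEM[0x07,0x0d,0x03,0x26,0x22] = 50 7c 73 73 e6

D0: mem[0x03..0x05] <- [e1 7c 85]
D1: mem[0x17..0x1b] <- [ae 73 58 3c 8a]
D2: mem[0x01..0x07] <- [00 ae 73 58 3c 8a 50]
D3: mem[0x04..0x05] <- [73 58]
D4: mem[0x22..0x26] <- [e6 0f f5 ae 73]
D5: mem[0x0b..0x0c] <- [da e0]
query mem[0x07]=0x50, mem[0x0d]=0x7c, mem[0x03]=0x73, mem[0x26]=0x73, mem[0x22]=0xe6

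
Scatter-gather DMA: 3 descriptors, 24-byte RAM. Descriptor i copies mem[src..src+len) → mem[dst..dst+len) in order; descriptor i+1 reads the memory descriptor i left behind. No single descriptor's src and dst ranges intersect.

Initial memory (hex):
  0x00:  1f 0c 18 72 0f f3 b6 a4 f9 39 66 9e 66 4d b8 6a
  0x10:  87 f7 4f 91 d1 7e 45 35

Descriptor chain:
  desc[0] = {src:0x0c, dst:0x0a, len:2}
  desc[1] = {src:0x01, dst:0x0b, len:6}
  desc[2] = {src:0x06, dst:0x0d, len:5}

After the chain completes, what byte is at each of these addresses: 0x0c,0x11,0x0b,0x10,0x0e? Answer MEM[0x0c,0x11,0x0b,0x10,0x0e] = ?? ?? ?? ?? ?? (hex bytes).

#0 dst[0x0a+2] := {0x66,0x4d}
#1 dst[0x0b+6] := {0x0c,0x18,0x72,0x0f,0xf3,0xb6}
#2 dst[0x0d+5] := {0xb6,0xa4,0xf9,0x39,0x66}
query mem[0x0c]=0x18, mem[0x11]=0x66, mem[0x0b]=0x0c, mem[0x10]=0x39, mem[0x0e]=0xa4

MEM[0x0c,0x11,0x0b,0x10,0x0e] = 18 66 0c 39 a4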